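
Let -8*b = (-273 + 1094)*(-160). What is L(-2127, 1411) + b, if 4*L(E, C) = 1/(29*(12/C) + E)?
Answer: 197095760909/12003396 ≈ 16420.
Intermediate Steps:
b = 16420 (b = -(-273 + 1094)*(-160)/8 = -821*(-160)/8 = -1/8*(-131360) = 16420)
L(E, C) = 1/(4*(E + 348/C)) (L(E, C) = 1/(4*(29*(12/C) + E)) = 1/(4*(348/C + E)) = 1/(4*(E + 348/C)))
L(-2127, 1411) + b = (1/4)*1411/(348 + 1411*(-2127)) + 16420 = (1/4)*1411/(348 - 3001197) + 16420 = (1/4)*1411/(-3000849) + 16420 = (1/4)*1411*(-1/3000849) + 16420 = -1411/12003396 + 16420 = 197095760909/12003396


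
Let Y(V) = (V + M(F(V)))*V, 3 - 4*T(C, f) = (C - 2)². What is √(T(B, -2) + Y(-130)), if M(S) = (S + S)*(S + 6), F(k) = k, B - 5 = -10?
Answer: I*√16697246/2 ≈ 2043.1*I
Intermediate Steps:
B = -5 (B = 5 - 10 = -5)
M(S) = 2*S*(6 + S) (M(S) = (2*S)*(6 + S) = 2*S*(6 + S))
T(C, f) = ¾ - (-2 + C)²/4 (T(C, f) = ¾ - (C - 2)²/4 = ¾ - (-2 + C)²/4)
Y(V) = V*(V + 2*V*(6 + V)) (Y(V) = (V + 2*V*(6 + V))*V = V*(V + 2*V*(6 + V)))
√(T(B, -2) + Y(-130)) = √((¾ - (-2 - 5)²/4) + (-130)²*(13 + 2*(-130))) = √((¾ - ¼*(-7)²) + 16900*(13 - 260)) = √((¾ - ¼*49) + 16900*(-247)) = √((¾ - 49/4) - 4174300) = √(-23/2 - 4174300) = √(-8348623/2) = I*√16697246/2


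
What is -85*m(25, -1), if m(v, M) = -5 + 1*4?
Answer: 85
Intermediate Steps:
m(v, M) = -1 (m(v, M) = -5 + 4 = -1)
-85*m(25, -1) = -85*(-1) = 85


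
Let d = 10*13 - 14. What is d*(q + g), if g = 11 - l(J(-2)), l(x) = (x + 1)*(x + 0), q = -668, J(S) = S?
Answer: -76444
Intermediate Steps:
d = 116 (d = 130 - 14 = 116)
l(x) = x*(1 + x) (l(x) = (1 + x)*x = x*(1 + x))
g = 9 (g = 11 - (-2)*(1 - 2) = 11 - (-2)*(-1) = 11 - 1*2 = 11 - 2 = 9)
d*(q + g) = 116*(-668 + 9) = 116*(-659) = -76444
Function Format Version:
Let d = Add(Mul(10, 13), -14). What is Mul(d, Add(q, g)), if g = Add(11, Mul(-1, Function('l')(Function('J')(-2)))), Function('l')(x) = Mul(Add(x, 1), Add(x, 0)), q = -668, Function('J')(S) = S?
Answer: -76444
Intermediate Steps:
d = 116 (d = Add(130, -14) = 116)
Function('l')(x) = Mul(x, Add(1, x)) (Function('l')(x) = Mul(Add(1, x), x) = Mul(x, Add(1, x)))
g = 9 (g = Add(11, Mul(-1, Mul(-2, Add(1, -2)))) = Add(11, Mul(-1, Mul(-2, -1))) = Add(11, Mul(-1, 2)) = Add(11, -2) = 9)
Mul(d, Add(q, g)) = Mul(116, Add(-668, 9)) = Mul(116, -659) = -76444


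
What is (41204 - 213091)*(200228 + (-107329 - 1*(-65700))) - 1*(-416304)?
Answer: -27260690009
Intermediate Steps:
(41204 - 213091)*(200228 + (-107329 - 1*(-65700))) - 1*(-416304) = -171887*(200228 + (-107329 + 65700)) + 416304 = -171887*(200228 - 41629) + 416304 = -171887*158599 + 416304 = -27261106313 + 416304 = -27260690009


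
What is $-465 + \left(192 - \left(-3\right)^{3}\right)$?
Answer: $-246$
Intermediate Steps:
$-465 + \left(192 - \left(-3\right)^{3}\right) = -465 + \left(192 - -27\right) = -465 + \left(192 + 27\right) = -465 + 219 = -246$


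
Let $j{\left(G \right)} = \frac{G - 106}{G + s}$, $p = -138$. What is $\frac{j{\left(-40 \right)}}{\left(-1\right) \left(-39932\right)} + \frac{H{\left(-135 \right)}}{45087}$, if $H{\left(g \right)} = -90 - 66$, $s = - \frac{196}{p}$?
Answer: $- \frac{2688072511}{798783715268} \approx -0.0033652$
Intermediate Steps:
$s = \frac{98}{69}$ ($s = - \frac{196}{-138} = \left(-196\right) \left(- \frac{1}{138}\right) = \frac{98}{69} \approx 1.4203$)
$H{\left(g \right)} = -156$ ($H{\left(g \right)} = -90 - 66 = -156$)
$j{\left(G \right)} = \frac{-106 + G}{\frac{98}{69} + G}$ ($j{\left(G \right)} = \frac{G - 106}{G + \frac{98}{69}} = \frac{-106 + G}{\frac{98}{69} + G}$)
$\frac{j{\left(-40 \right)}}{\left(-1\right) \left(-39932\right)} + \frac{H{\left(-135 \right)}}{45087} = \frac{69 \frac{1}{98 + 69 \left(-40\right)} \left(-106 - 40\right)}{\left(-1\right) \left(-39932\right)} - \frac{156}{45087} = \frac{69 \frac{1}{98 - 2760} \left(-146\right)}{39932} - \frac{52}{15029} = 69 \frac{1}{-2662} \left(-146\right) \frac{1}{39932} - \frac{52}{15029} = 69 \left(- \frac{1}{2662}\right) \left(-146\right) \frac{1}{39932} - \frac{52}{15029} = \frac{5037}{1331} \cdot \frac{1}{39932} - \frac{52}{15029} = \frac{5037}{53149492} - \frac{52}{15029} = - \frac{2688072511}{798783715268}$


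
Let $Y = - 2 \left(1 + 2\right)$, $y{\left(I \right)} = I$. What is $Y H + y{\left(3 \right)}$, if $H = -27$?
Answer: $165$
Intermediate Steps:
$Y = -6$ ($Y = \left(-2\right) 3 = -6$)
$Y H + y{\left(3 \right)} = \left(-6\right) \left(-27\right) + 3 = 162 + 3 = 165$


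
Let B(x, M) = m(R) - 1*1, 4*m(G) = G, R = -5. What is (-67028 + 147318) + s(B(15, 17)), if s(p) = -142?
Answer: 80148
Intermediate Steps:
m(G) = G/4
B(x, M) = -9/4 (B(x, M) = (¼)*(-5) - 1*1 = -5/4 - 1 = -9/4)
(-67028 + 147318) + s(B(15, 17)) = (-67028 + 147318) - 142 = 80290 - 142 = 80148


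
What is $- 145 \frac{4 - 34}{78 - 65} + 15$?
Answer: $\frac{4545}{13} \approx 349.62$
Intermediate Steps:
$- 145 \frac{4 - 34}{78 - 65} + 15 = - 145 \left(- \frac{30}{13}\right) + 15 = - 145 \left(\left(-30\right) \frac{1}{13}\right) + 15 = \left(-145\right) \left(- \frac{30}{13}\right) + 15 = \frac{4350}{13} + 15 = \frac{4545}{13}$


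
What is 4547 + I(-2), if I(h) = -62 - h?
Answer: 4487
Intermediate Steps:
4547 + I(-2) = 4547 + (-62 - 1*(-2)) = 4547 + (-62 + 2) = 4547 - 60 = 4487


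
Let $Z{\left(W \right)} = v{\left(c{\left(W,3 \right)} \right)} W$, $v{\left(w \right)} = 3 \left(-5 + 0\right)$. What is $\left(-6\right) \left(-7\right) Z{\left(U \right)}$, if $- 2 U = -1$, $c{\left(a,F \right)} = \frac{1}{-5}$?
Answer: $-315$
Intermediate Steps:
$c{\left(a,F \right)} = - \frac{1}{5}$
$U = \frac{1}{2}$ ($U = \left(- \frac{1}{2}\right) \left(-1\right) = \frac{1}{2} \approx 0.5$)
$v{\left(w \right)} = -15$ ($v{\left(w \right)} = 3 \left(-5\right) = -15$)
$Z{\left(W \right)} = - 15 W$
$\left(-6\right) \left(-7\right) Z{\left(U \right)} = \left(-6\right) \left(-7\right) \left(\left(-15\right) \frac{1}{2}\right) = 42 \left(- \frac{15}{2}\right) = -315$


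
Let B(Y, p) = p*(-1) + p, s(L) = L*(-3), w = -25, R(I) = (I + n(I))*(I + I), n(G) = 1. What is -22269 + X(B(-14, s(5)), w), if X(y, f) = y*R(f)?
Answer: -22269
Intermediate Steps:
R(I) = 2*I*(1 + I) (R(I) = (I + 1)*(I + I) = (1 + I)*(2*I) = 2*I*(1 + I))
s(L) = -3*L
B(Y, p) = 0 (B(Y, p) = -p + p = 0)
X(y, f) = 2*f*y*(1 + f) (X(y, f) = y*(2*f*(1 + f)) = 2*f*y*(1 + f))
-22269 + X(B(-14, s(5)), w) = -22269 + 2*(-25)*0*(1 - 25) = -22269 + 2*(-25)*0*(-24) = -22269 + 0 = -22269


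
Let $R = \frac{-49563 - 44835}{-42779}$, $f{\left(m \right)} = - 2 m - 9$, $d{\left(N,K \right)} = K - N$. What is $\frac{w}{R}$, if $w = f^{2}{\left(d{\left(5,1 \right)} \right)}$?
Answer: $\frac{42779}{94398} \approx 0.45318$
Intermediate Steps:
$f{\left(m \right)} = -9 - 2 m$
$w = 1$ ($w = \left(-9 - 2 \left(1 - 5\right)\right)^{2} = \left(-9 - -8\right)^{2} = \left(-9 + 8\right)^{2} = \left(-1\right)^{2} = 1$)
$R = \frac{94398}{42779}$ ($R = \left(-49563 - 44835\right) \left(- \frac{1}{42779}\right) = \left(-94398\right) \left(- \frac{1}{42779}\right) = \frac{94398}{42779} \approx 2.2066$)
$\frac{w}{R} = 1 \frac{1}{\frac{94398}{42779}} = 1 \cdot \frac{42779}{94398} = \frac{42779}{94398}$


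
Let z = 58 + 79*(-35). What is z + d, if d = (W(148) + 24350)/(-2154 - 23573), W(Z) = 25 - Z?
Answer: -69667216/25727 ≈ -2707.9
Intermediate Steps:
d = -24227/25727 (d = ((25 - 1*148) + 24350)/(-2154 - 23573) = ((25 - 148) + 24350)/(-25727) = (-123 + 24350)*(-1/25727) = 24227*(-1/25727) = -24227/25727 ≈ -0.94170)
z = -2707 (z = 58 - 2765 = -2707)
z + d = -2707 - 24227/25727 = -69667216/25727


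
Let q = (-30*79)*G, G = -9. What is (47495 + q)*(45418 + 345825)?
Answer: 26927299475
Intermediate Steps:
q = 21330 (q = -30*79*(-9) = -2370*(-9) = 21330)
(47495 + q)*(45418 + 345825) = (47495 + 21330)*(45418 + 345825) = 68825*391243 = 26927299475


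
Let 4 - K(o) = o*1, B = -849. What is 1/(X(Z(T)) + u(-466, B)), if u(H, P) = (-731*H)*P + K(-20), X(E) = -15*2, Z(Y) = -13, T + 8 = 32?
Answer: -1/289208460 ≈ -3.4577e-9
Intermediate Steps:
T = 24 (T = -8 + 32 = 24)
K(o) = 4 - o
X(E) = -30
u(H, P) = 24 - 731*H*P (u(H, P) = (-731*H)*P + (4 - 1*(-20)) = -731*H*P + (4 + 20) = -731*H*P + 24 = 24 - 731*H*P)
1/(X(Z(T)) + u(-466, B)) = 1/(-30 + (24 - 731*(-466)*(-849))) = 1/(-30 + (24 - 289208454)) = 1/(-30 - 289208430) = 1/(-289208460) = -1/289208460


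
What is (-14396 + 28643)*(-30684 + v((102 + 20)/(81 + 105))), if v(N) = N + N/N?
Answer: -13551072042/31 ≈ -4.3713e+8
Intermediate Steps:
v(N) = 1 + N (v(N) = N + 1 = 1 + N)
(-14396 + 28643)*(-30684 + v((102 + 20)/(81 + 105))) = (-14396 + 28643)*(-30684 + (1 + (102 + 20)/(81 + 105))) = 14247*(-30684 + (1 + 122/186)) = 14247*(-30684 + (1 + 122*(1/186))) = 14247*(-30684 + (1 + 61/93)) = 14247*(-30684 + 154/93) = 14247*(-2853458/93) = -13551072042/31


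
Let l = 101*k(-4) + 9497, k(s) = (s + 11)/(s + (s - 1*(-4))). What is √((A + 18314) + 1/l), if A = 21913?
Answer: √193461660039/2193 ≈ 200.57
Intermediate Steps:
k(s) = (11 + s)/(4 + 2*s) (k(s) = (11 + s)/(s + (s + 4)) = (11 + s)/(s + (4 + s)) = (11 + s)/(4 + 2*s))
l = 37281/4 (l = 101*((11 - 4)/(2*(2 - 4))) + 9497 = 101*((½)*7/(-2)) + 9497 = 101*((½)*(-½)*7) + 9497 = 101*(-7/4) + 9497 = -707/4 + 9497 = 37281/4 ≈ 9320.3)
√((A + 18314) + 1/l) = √((21913 + 18314) + 1/(37281/4)) = √(40227 + 4/37281) = √(1499702791/37281) = √193461660039/2193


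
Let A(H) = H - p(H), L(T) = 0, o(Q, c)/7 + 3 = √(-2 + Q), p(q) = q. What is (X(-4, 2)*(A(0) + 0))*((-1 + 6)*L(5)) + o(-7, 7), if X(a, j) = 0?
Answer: -21 + 21*I ≈ -21.0 + 21.0*I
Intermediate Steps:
o(Q, c) = -21 + 7*√(-2 + Q)
A(H) = 0 (A(H) = H - H = 0)
(X(-4, 2)*(A(0) + 0))*((-1 + 6)*L(5)) + o(-7, 7) = (0*(0 + 0))*((-1 + 6)*0) + (-21 + 7*√(-2 - 7)) = (0*0)*(5*0) + (-21 + 7*√(-9)) = 0*0 + (-21 + 7*(3*I)) = 0 + (-21 + 21*I) = -21 + 21*I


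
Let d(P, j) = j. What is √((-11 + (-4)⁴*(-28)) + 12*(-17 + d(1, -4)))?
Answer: I*√7431 ≈ 86.203*I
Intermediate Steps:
√((-11 + (-4)⁴*(-28)) + 12*(-17 + d(1, -4))) = √((-11 + (-4)⁴*(-28)) + 12*(-17 - 4)) = √((-11 + 256*(-28)) + 12*(-21)) = √((-11 - 7168) - 252) = √(-7179 - 252) = √(-7431) = I*√7431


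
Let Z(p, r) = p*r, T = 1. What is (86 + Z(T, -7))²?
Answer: 6241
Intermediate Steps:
(86 + Z(T, -7))² = (86 + 1*(-7))² = (86 - 7)² = 79² = 6241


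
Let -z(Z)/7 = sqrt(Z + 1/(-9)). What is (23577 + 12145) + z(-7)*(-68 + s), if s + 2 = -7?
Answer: 35722 + 4312*I/3 ≈ 35722.0 + 1437.3*I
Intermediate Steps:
s = -9 (s = -2 - 7 = -9)
z(Z) = -7*sqrt(-1/9 + Z) (z(Z) = -7*sqrt(Z + 1/(-9)) = -7*sqrt(Z + 1*(-1/9)) = -7*sqrt(Z - 1/9) = -7*sqrt(-1/9 + Z))
(23577 + 12145) + z(-7)*(-68 + s) = (23577 + 12145) + (-7*sqrt(-1 + 9*(-7))/3)*(-68 - 9) = 35722 - 7*sqrt(-1 - 63)/3*(-77) = 35722 - 56*I/3*(-77) = 35722 + 4312*I/3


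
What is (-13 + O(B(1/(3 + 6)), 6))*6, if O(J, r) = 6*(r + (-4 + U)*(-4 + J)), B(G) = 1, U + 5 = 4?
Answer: 678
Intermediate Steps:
U = -1 (U = -5 + 4 = -1)
O(J, r) = 120 - 30*J + 6*r (O(J, r) = 6*(r + (-4 - 1)*(-4 + J)) = 6*(r - 5*(-4 + J)) = 6*(r + (20 - 5*J)) = 6*(20 + r - 5*J) = 120 - 30*J + 6*r)
(-13 + O(B(1/(3 + 6)), 6))*6 = (-13 + (120 - 30*1 + 6*6))*6 = (-13 + (120 - 30 + 36))*6 = (-13 + 126)*6 = 113*6 = 678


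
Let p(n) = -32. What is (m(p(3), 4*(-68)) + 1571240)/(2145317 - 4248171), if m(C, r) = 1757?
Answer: -1572997/2102854 ≈ -0.74803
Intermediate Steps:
(m(p(3), 4*(-68)) + 1571240)/(2145317 - 4248171) = (1757 + 1571240)/(2145317 - 4248171) = 1572997/(-2102854) = 1572997*(-1/2102854) = -1572997/2102854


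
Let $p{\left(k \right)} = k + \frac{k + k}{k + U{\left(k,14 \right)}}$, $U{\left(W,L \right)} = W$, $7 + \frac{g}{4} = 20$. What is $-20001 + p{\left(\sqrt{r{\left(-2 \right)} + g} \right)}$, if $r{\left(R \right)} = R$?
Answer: $-20000 + 5 \sqrt{2} \approx -19993.0$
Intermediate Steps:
$g = 52$ ($g = -28 + 4 \cdot 20 = -28 + 80 = 52$)
$p{\left(k \right)} = 1 + k$ ($p{\left(k \right)} = k + \frac{k + k}{k + k} = k + \frac{2 k}{2 k} = k + 2 k \frac{1}{2 k} = k + 1 = 1 + k$)
$-20001 + p{\left(\sqrt{r{\left(-2 \right)} + g} \right)} = -20001 + \left(1 + \sqrt{-2 + 52}\right) = -20001 + \left(1 + \sqrt{50}\right) = -20001 + \left(1 + 5 \sqrt{2}\right) = -20000 + 5 \sqrt{2}$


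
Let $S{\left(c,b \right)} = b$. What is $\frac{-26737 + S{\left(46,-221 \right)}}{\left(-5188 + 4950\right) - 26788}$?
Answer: $\frac{13479}{13513} \approx 0.99748$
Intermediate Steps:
$\frac{-26737 + S{\left(46,-221 \right)}}{\left(-5188 + 4950\right) - 26788} = \frac{-26737 - 221}{\left(-5188 + 4950\right) - 26788} = - \frac{26958}{-238 - 26788} = - \frac{26958}{-27026} = \left(-26958\right) \left(- \frac{1}{27026}\right) = \frac{13479}{13513}$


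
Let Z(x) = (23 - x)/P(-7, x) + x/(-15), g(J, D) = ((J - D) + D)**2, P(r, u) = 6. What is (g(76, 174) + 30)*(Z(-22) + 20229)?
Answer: 1762524517/15 ≈ 1.1750e+8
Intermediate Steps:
g(J, D) = J**2
Z(x) = 23/6 - 7*x/30 (Z(x) = (23 - x)/6 + x/(-15) = (23 - x)*(1/6) + x*(-1/15) = (23/6 - x/6) - x/15 = 23/6 - 7*x/30)
(g(76, 174) + 30)*(Z(-22) + 20229) = (76**2 + 30)*((23/6 - 7/30*(-22)) + 20229) = (5776 + 30)*((23/6 + 77/15) + 20229) = 5806*(269/30 + 20229) = 5806*(607139/30) = 1762524517/15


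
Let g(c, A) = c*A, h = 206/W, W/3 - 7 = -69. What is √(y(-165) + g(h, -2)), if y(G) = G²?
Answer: √235488183/93 ≈ 165.01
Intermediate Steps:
W = -186 (W = 21 + 3*(-69) = 21 - 207 = -186)
h = -103/93 (h = 206/(-186) = 206*(-1/186) = -103/93 ≈ -1.1075)
g(c, A) = A*c
√(y(-165) + g(h, -2)) = √((-165)² - 2*(-103/93)) = √(27225 + 206/93) = √(2532131/93) = √235488183/93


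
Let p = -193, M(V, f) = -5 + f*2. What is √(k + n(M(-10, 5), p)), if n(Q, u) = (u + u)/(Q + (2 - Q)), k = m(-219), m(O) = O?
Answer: 2*I*√103 ≈ 20.298*I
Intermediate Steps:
M(V, f) = -5 + 2*f
k = -219
n(Q, u) = u (n(Q, u) = (2*u)/2 = (2*u)*(½) = u)
√(k + n(M(-10, 5), p)) = √(-219 - 193) = √(-412) = 2*I*√103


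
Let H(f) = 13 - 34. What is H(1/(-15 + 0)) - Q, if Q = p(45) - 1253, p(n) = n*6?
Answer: 962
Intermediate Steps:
p(n) = 6*n
Q = -983 (Q = 6*45 - 1253 = 270 - 1253 = -983)
H(f) = -21
H(1/(-15 + 0)) - Q = -21 - 1*(-983) = -21 + 983 = 962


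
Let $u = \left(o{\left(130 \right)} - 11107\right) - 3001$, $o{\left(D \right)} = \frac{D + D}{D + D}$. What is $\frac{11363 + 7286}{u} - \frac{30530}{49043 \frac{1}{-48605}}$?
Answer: $\frac{20932612936643}{691849601} \approx 30256.0$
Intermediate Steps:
$o{\left(D \right)} = 1$ ($o{\left(D \right)} = \frac{2 D}{2 D} = 2 D \frac{1}{2 D} = 1$)
$u = -14107$ ($u = \left(1 - 11107\right) - 3001 = -11106 - 3001 = -14107$)
$\frac{11363 + 7286}{u} - \frac{30530}{49043 \frac{1}{-48605}} = \frac{11363 + 7286}{-14107} - \frac{30530}{49043 \frac{1}{-48605}} = 18649 \left(- \frac{1}{14107}\right) - \frac{30530}{49043 \left(- \frac{1}{48605}\right)} = - \frac{18649}{14107} - \frac{30530}{- \frac{49043}{48605}} = - \frac{18649}{14107} - - \frac{1483910650}{49043} = - \frac{18649}{14107} + \frac{1483910650}{49043} = \frac{20932612936643}{691849601}$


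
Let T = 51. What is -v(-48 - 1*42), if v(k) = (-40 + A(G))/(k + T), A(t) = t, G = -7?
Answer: -47/39 ≈ -1.2051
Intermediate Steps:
v(k) = -47/(51 + k) (v(k) = (-40 - 7)/(k + 51) = -47/(51 + k))
-v(-48 - 1*42) = -(-47)/(51 + (-48 - 1*42)) = -(-47)/(51 + (-48 - 42)) = -(-47)/(51 - 90) = -(-47)/(-39) = -(-47)*(-1)/39 = -1*47/39 = -47/39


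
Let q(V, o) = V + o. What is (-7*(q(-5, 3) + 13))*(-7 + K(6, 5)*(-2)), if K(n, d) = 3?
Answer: 1001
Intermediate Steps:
(-7*(q(-5, 3) + 13))*(-7 + K(6, 5)*(-2)) = (-7*((-5 + 3) + 13))*(-7 + 3*(-2)) = (-7*(-2 + 13))*(-7 - 6) = -7*11*(-13) = -77*(-13) = 1001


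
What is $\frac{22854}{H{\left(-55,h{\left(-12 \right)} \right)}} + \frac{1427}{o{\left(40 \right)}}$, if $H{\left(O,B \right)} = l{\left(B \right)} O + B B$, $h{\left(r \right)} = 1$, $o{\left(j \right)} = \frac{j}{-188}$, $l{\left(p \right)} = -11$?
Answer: $- \frac{6735879}{1010} \approx -6669.2$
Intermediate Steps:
$o{\left(j \right)} = - \frac{j}{188}$ ($o{\left(j \right)} = j \left(- \frac{1}{188}\right) = - \frac{j}{188}$)
$H{\left(O,B \right)} = B^{2} - 11 O$ ($H{\left(O,B \right)} = - 11 O + B B = - 11 O + B^{2} = B^{2} - 11 O$)
$\frac{22854}{H{\left(-55,h{\left(-12 \right)} \right)}} + \frac{1427}{o{\left(40 \right)}} = \frac{22854}{1^{2} - -605} + \frac{1427}{\left(- \frac{1}{188}\right) 40} = \frac{22854}{1 + 605} + \frac{1427}{- \frac{10}{47}} = \frac{22854}{606} + 1427 \left(- \frac{47}{10}\right) = 22854 \cdot \frac{1}{606} - \frac{67069}{10} = \frac{3809}{101} - \frac{67069}{10} = - \frac{6735879}{1010}$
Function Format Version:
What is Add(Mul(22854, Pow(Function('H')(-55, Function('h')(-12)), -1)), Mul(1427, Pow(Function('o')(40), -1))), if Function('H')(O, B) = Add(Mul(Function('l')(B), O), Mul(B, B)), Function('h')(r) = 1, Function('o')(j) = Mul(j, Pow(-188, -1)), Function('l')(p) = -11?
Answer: Rational(-6735879, 1010) ≈ -6669.2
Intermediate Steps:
Function('o')(j) = Mul(Rational(-1, 188), j) (Function('o')(j) = Mul(j, Rational(-1, 188)) = Mul(Rational(-1, 188), j))
Function('H')(O, B) = Add(Pow(B, 2), Mul(-11, O)) (Function('H')(O, B) = Add(Mul(-11, O), Mul(B, B)) = Add(Mul(-11, O), Pow(B, 2)) = Add(Pow(B, 2), Mul(-11, O)))
Add(Mul(22854, Pow(Function('H')(-55, Function('h')(-12)), -1)), Mul(1427, Pow(Function('o')(40), -1))) = Add(Mul(22854, Pow(Add(Pow(1, 2), Mul(-11, -55)), -1)), Mul(1427, Pow(Mul(Rational(-1, 188), 40), -1))) = Add(Mul(22854, Pow(Add(1, 605), -1)), Mul(1427, Pow(Rational(-10, 47), -1))) = Add(Mul(22854, Pow(606, -1)), Mul(1427, Rational(-47, 10))) = Add(Mul(22854, Rational(1, 606)), Rational(-67069, 10)) = Add(Rational(3809, 101), Rational(-67069, 10)) = Rational(-6735879, 1010)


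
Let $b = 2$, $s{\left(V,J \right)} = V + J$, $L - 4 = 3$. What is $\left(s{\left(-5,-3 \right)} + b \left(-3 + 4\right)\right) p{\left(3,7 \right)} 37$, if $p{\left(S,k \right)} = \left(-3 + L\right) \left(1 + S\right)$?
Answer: $-3552$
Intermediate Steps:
$L = 7$ ($L = 4 + 3 = 7$)
$p{\left(S,k \right)} = 4 + 4 S$ ($p{\left(S,k \right)} = \left(-3 + 7\right) \left(1 + S\right) = 4 \left(1 + S\right) = 4 + 4 S$)
$s{\left(V,J \right)} = J + V$
$\left(s{\left(-5,-3 \right)} + b \left(-3 + 4\right)\right) p{\left(3,7 \right)} 37 = \left(\left(-3 - 5\right) + 2 \left(-3 + 4\right)\right) \left(4 + 4 \cdot 3\right) 37 = \left(-8 + 2 \cdot 1\right) \left(4 + 12\right) 37 = \left(-8 + 2\right) 16 \cdot 37 = \left(-6\right) 16 \cdot 37 = \left(-96\right) 37 = -3552$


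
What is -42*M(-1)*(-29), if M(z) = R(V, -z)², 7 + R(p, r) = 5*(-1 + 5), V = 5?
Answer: 205842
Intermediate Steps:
R(p, r) = 13 (R(p, r) = -7 + 5*(-1 + 5) = -7 + 5*4 = -7 + 20 = 13)
M(z) = 169 (M(z) = 13² = 169)
-42*M(-1)*(-29) = -42*169*(-29) = -7098*(-29) = 205842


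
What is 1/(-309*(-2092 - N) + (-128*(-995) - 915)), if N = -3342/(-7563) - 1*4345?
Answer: -2521/1435950146 ≈ -1.7556e-6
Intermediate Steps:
N = -10952631/2521 (N = -3342*(-1/7563) - 4345 = 1114/2521 - 4345 = -10952631/2521 ≈ -4344.6)
1/(-309*(-2092 - N) + (-128*(-995) - 915)) = 1/(-309*(-2092 - 1*(-10952631/2521)) + (-128*(-995) - 915)) = 1/(-309*(-2092 + 10952631/2521) + (127360 - 915)) = 1/(-309*5678699/2521 + 126445) = 1/(-1754717991/2521 + 126445) = 1/(-1435950146/2521) = -2521/1435950146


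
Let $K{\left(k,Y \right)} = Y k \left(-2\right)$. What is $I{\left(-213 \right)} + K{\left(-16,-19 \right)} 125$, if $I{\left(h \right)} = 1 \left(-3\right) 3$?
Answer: $-76009$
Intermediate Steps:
$K{\left(k,Y \right)} = - 2 Y k$
$I{\left(h \right)} = -9$ ($I{\left(h \right)} = \left(-3\right) 3 = -9$)
$I{\left(-213 \right)} + K{\left(-16,-19 \right)} 125 = -9 + \left(-2\right) \left(-19\right) \left(-16\right) 125 = -9 - 76000 = -76009$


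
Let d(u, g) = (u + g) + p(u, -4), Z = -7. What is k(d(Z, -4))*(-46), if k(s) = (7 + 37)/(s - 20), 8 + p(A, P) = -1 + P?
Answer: 46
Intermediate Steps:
p(A, P) = -9 + P (p(A, P) = -8 + (-1 + P) = -9 + P)
d(u, g) = -13 + g + u (d(u, g) = (u + g) + (-9 - 4) = (g + u) - 13 = -13 + g + u)
k(s) = 44/(-20 + s)
k(d(Z, -4))*(-46) = (44/(-20 + (-13 - 4 - 7)))*(-46) = (44/(-20 - 24))*(-46) = (44/(-44))*(-46) = (44*(-1/44))*(-46) = -1*(-46) = 46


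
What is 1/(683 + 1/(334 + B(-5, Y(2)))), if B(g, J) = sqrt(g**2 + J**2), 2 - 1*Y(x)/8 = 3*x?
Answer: 75476615/51550756168 + sqrt(1049)/51550756168 ≈ 0.0014641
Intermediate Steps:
Y(x) = 16 - 24*x
B(g, J) = sqrt(J**2 + g**2)
1/(683 + 1/(334 + B(-5, Y(2)))) = 1/(683 + 1/(334 + sqrt((16 - 24*2)**2 + (-5)**2))) = 1/(683 + 1/(334 + sqrt((16 - 48)**2 + 25))) = 1/(683 + 1/(334 + sqrt((-32)**2 + 25))) = 1/(683 + 1/(334 + sqrt(1024 + 25))) = 1/(683 + 1/(334 + sqrt(1049)))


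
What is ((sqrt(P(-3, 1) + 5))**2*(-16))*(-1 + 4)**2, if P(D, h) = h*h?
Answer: -864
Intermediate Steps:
P(D, h) = h**2
((sqrt(P(-3, 1) + 5))**2*(-16))*(-1 + 4)**2 = ((sqrt(1**2 + 5))**2*(-16))*(-1 + 4)**2 = ((sqrt(1 + 5))**2*(-16))*3**2 = ((sqrt(6))**2*(-16))*9 = (6*(-16))*9 = -96*9 = -864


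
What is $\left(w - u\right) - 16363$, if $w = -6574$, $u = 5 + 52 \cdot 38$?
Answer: $-24918$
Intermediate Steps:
$u = 1981$ ($u = 5 + 1976 = 1981$)
$\left(w - u\right) - 16363 = \left(-6574 - 1981\right) - 16363 = -8555 - 16363 = -24918$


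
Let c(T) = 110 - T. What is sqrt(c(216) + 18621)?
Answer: 23*sqrt(35) ≈ 136.07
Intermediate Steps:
sqrt(c(216) + 18621) = sqrt((110 - 1*216) + 18621) = sqrt((110 - 216) + 18621) = sqrt(-106 + 18621) = sqrt(18515) = 23*sqrt(35)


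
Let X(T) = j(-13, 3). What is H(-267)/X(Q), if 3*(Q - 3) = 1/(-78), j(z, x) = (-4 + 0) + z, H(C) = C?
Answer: 267/17 ≈ 15.706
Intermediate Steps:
j(z, x) = -4 + z
Q = 701/234 (Q = 3 + (⅓)/(-78) = 3 + (⅓)*(-1/78) = 3 - 1/234 = 701/234 ≈ 2.9957)
X(T) = -17 (X(T) = -4 - 13 = -17)
H(-267)/X(Q) = -267/(-17) = -267*(-1/17) = 267/17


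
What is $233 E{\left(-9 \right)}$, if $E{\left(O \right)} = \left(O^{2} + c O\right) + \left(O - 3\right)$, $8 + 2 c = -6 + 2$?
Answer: $28659$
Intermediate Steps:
$c = -6$ ($c = -4 + \frac{-6 + 2}{2} = -4 + \frac{1}{2} \left(-4\right) = -4 - 2 = -6$)
$E{\left(O \right)} = -3 + O^{2} - 5 O$ ($E{\left(O \right)} = \left(O^{2} - 6 O\right) + \left(O - 3\right) = \left(O^{2} - 6 O\right) + \left(-3 + O\right) = -3 + O^{2} - 5 O$)
$233 E{\left(-9 \right)} = 233 \left(-3 + \left(-9\right)^{2} - -45\right) = 233 \left(-3 + 81 + 45\right) = 233 \cdot 123 = 28659$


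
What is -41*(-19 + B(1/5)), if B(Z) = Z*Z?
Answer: 19434/25 ≈ 777.36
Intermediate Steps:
B(Z) = Z²
-41*(-19 + B(1/5)) = -41*(-19 + (1/5)²) = -41*(-19 + (⅕)²) = -41*(-19 + 1/25) = -41*(-474/25) = 19434/25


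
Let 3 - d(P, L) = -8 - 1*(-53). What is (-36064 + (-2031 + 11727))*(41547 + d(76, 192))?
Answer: -1094403840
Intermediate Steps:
d(P, L) = -42 (d(P, L) = 3 - (-8 - 1*(-53)) = 3 - (-8 + 53) = 3 - 1*45 = 3 - 45 = -42)
(-36064 + (-2031 + 11727))*(41547 + d(76, 192)) = (-36064 + (-2031 + 11727))*(41547 - 42) = (-36064 + 9696)*41505 = -26368*41505 = -1094403840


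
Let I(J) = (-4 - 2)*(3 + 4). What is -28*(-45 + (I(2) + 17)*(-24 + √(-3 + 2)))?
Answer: -15540 + 700*I ≈ -15540.0 + 700.0*I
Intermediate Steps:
I(J) = -42 (I(J) = -6*7 = -42)
-28*(-45 + (I(2) + 17)*(-24 + √(-3 + 2))) = -28*(-45 + (-42 + 17)*(-24 + √(-3 + 2))) = -28*(-45 - 25*(-24 + √(-1))) = -28*(-45 - 25*(-24 + I)) = -28*(-45 + (600 - 25*I)) = -28*(555 - 25*I) = -15540 + 700*I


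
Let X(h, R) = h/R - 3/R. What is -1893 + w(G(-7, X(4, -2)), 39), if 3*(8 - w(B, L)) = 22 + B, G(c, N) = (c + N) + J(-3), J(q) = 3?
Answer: -11345/6 ≈ -1890.8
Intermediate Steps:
X(h, R) = -3/R + h/R
G(c, N) = 3 + N + c (G(c, N) = (c + N) + 3 = (N + c) + 3 = 3 + N + c)
w(B, L) = 2/3 - B/3 (w(B, L) = 8 - (22 + B)/3 = 8 + (-22/3 - B/3) = 2/3 - B/3)
-1893 + w(G(-7, X(4, -2)), 39) = -1893 + (2/3 - (3 + (-3 + 4)/(-2) - 7)/3) = -1893 + (2/3 - (3 - 1/2*1 - 7)/3) = -1893 + (2/3 - (3 - 1/2 - 7)/3) = -1893 + (2/3 - 1/3*(-9/2)) = -1893 + (2/3 + 3/2) = -1893 + 13/6 = -11345/6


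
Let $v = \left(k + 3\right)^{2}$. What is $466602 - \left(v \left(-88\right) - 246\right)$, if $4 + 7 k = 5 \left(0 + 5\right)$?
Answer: $470016$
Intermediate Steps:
$k = 3$ ($k = - \frac{4}{7} + \frac{5 \left(0 + 5\right)}{7} = - \frac{4}{7} + \frac{5 \cdot 5}{7} = - \frac{4}{7} + \frac{1}{7} \cdot 25 = - \frac{4}{7} + \frac{25}{7} = 3$)
$v = 36$ ($v = \left(3 + 3\right)^{2} = 6^{2} = 36$)
$466602 - \left(v \left(-88\right) - 246\right) = 466602 - \left(36 \left(-88\right) - 246\right) = 466602 - \left(-3168 - 246\right) = 466602 - -3414 = 466602 + 3414 = 470016$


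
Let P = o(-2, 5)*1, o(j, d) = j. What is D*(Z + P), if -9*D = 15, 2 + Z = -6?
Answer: 50/3 ≈ 16.667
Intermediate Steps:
Z = -8 (Z = -2 - 6 = -8)
D = -5/3 (D = -⅑*15 = -5/3 ≈ -1.6667)
P = -2 (P = -2*1 = -2)
D*(Z + P) = -5*(-8 - 2)/3 = -5/3*(-10) = 50/3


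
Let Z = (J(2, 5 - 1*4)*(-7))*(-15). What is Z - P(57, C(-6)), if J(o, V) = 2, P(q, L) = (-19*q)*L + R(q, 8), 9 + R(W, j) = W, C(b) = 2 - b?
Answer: 8826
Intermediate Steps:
R(W, j) = -9 + W
P(q, L) = -9 + q - 19*L*q (P(q, L) = (-19*q)*L + (-9 + q) = -19*L*q + (-9 + q) = -9 + q - 19*L*q)
Z = 210 (Z = (2*(-7))*(-15) = -14*(-15) = 210)
Z - P(57, C(-6)) = 210 - (-9 + 57 - 19*(2 - 1*(-6))*57) = 210 - (-9 + 57 - 19*(2 + 6)*57) = 210 - (-9 + 57 - 19*8*57) = 210 - (-9 + 57 - 8664) = 210 - 1*(-8616) = 210 + 8616 = 8826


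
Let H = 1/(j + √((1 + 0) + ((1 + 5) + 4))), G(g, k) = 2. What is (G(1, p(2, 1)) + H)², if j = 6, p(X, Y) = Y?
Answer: 3147/625 - 112*√11/625 ≈ 4.4409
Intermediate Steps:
H = 1/(6 + √11) (H = 1/(6 + √((1 + 0) + ((1 + 5) + 4))) = 1/(6 + √(1 + (6 + 4))) = 1/(6 + √(1 + 10)) = 1/(6 + √11) ≈ 0.10733)
(G(1, p(2, 1)) + H)² = (2 + (6/25 - √11/25))² = (56/25 - √11/25)²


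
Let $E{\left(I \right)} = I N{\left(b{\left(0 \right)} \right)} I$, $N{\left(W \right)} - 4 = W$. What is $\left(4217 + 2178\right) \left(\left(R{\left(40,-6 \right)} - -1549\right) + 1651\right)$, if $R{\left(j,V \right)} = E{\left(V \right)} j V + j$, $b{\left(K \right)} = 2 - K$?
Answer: $-310797000$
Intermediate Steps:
$N{\left(W \right)} = 4 + W$
$E{\left(I \right)} = 6 I^{2}$ ($E{\left(I \right)} = I \left(4 + \left(2 - 0\right)\right) I = I \left(4 + \left(2 + 0\right)\right) I = I \left(4 + 2\right) I = I 6 I = 6 I I = 6 I^{2}$)
$R{\left(j,V \right)} = j + 6 j V^{3}$ ($R{\left(j,V \right)} = 6 V^{2} j V + j = 6 j V^{2} V + j = 6 j V^{3} + j = j + 6 j V^{3}$)
$\left(4217 + 2178\right) \left(\left(R{\left(40,-6 \right)} - -1549\right) + 1651\right) = \left(4217 + 2178\right) \left(\left(40 \left(1 + 6 \left(-6\right)^{3}\right) - -1549\right) + 1651\right) = 6395 \left(\left(40 \left(1 + 6 \left(-216\right)\right) + 1549\right) + 1651\right) = 6395 \left(\left(40 \left(1 - 1296\right) + 1549\right) + 1651\right) = 6395 \left(\left(40 \left(-1295\right) + 1549\right) + 1651\right) = 6395 \left(\left(-51800 + 1549\right) + 1651\right) = 6395 \left(-50251 + 1651\right) = 6395 \left(-48600\right) = -310797000$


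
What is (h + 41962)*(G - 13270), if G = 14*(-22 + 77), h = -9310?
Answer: -408150000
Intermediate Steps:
G = 770 (G = 14*55 = 770)
(h + 41962)*(G - 13270) = (-9310 + 41962)*(770 - 13270) = 32652*(-12500) = -408150000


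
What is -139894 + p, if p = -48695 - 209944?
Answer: -398533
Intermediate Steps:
p = -258639
-139894 + p = -139894 - 258639 = -398533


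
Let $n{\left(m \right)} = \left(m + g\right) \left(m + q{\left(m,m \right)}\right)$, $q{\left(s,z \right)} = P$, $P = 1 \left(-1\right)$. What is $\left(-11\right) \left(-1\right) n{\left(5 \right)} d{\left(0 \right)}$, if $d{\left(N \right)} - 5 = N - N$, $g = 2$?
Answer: $1540$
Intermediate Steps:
$P = -1$
$q{\left(s,z \right)} = -1$
$d{\left(N \right)} = 5$ ($d{\left(N \right)} = 5 + \left(N - N\right) = 5 + 0 = 5$)
$n{\left(m \right)} = \left(-1 + m\right) \left(2 + m\right)$ ($n{\left(m \right)} = \left(m + 2\right) \left(m - 1\right) = \left(2 + m\right) \left(-1 + m\right) = \left(-1 + m\right) \left(2 + m\right)$)
$\left(-11\right) \left(-1\right) n{\left(5 \right)} d{\left(0 \right)} = \left(-11\right) \left(-1\right) \left(-2 + 5 + 5^{2}\right) 5 = 11 \left(-2 + 5 + 25\right) 5 = 11 \cdot 28 \cdot 5 = 308 \cdot 5 = 1540$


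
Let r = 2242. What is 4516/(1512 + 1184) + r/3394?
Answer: 2671467/1143778 ≈ 2.3357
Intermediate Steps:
4516/(1512 + 1184) + r/3394 = 4516/(1512 + 1184) + 2242/3394 = 4516/2696 + 2242*(1/3394) = 4516*(1/2696) + 1121/1697 = 1129/674 + 1121/1697 = 2671467/1143778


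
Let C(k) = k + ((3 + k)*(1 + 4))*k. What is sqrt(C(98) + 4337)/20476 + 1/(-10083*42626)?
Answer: -1/429797958 + 5*sqrt(2157)/20476 ≈ 0.011341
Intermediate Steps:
C(k) = k + k*(15 + 5*k) (C(k) = k + ((3 + k)*5)*k = k + (15 + 5*k)*k = k + k*(15 + 5*k))
sqrt(C(98) + 4337)/20476 + 1/(-10083*42626) = sqrt(98*(16 + 5*98) + 4337)/20476 + 1/(-10083*42626) = sqrt(98*(16 + 490) + 4337)*(1/20476) - 1/10083*1/42626 = sqrt(98*506 + 4337)*(1/20476) - 1/429797958 = sqrt(49588 + 4337)*(1/20476) - 1/429797958 = sqrt(53925)*(1/20476) - 1/429797958 = (5*sqrt(2157))*(1/20476) - 1/429797958 = 5*sqrt(2157)/20476 - 1/429797958 = -1/429797958 + 5*sqrt(2157)/20476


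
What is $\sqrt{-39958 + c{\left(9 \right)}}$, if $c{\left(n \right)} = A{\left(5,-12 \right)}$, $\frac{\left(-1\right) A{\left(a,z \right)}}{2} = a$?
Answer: $4 i \sqrt{2498} \approx 199.92 i$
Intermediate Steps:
$A{\left(a,z \right)} = - 2 a$
$c{\left(n \right)} = -10$ ($c{\left(n \right)} = \left(-2\right) 5 = -10$)
$\sqrt{-39958 + c{\left(9 \right)}} = \sqrt{-39958 - 10} = \sqrt{-39968} = 4 i \sqrt{2498}$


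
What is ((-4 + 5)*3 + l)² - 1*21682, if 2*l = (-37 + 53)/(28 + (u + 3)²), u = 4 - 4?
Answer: -29668497/1369 ≈ -21672.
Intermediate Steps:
u = 0
l = 8/37 (l = ((-37 + 53)/(28 + (0 + 3)²))/2 = (16/(28 + 3²))/2 = (16/(28 + 9))/2 = (16/37)/2 = (16*(1/37))/2 = (½)*(16/37) = 8/37 ≈ 0.21622)
((-4 + 5)*3 + l)² - 1*21682 = ((-4 + 5)*3 + 8/37)² - 1*21682 = (1*3 + 8/37)² - 21682 = (3 + 8/37)² - 21682 = (119/37)² - 21682 = 14161/1369 - 21682 = -29668497/1369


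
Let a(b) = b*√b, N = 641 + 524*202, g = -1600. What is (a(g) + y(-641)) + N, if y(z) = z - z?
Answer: 106489 - 64000*I ≈ 1.0649e+5 - 64000.0*I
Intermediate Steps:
y(z) = 0
N = 106489 (N = 641 + 105848 = 106489)
a(b) = b^(3/2)
(a(g) + y(-641)) + N = ((-1600)^(3/2) + 0) + 106489 = (-64000*I + 0) + 106489 = -64000*I + 106489 = 106489 - 64000*I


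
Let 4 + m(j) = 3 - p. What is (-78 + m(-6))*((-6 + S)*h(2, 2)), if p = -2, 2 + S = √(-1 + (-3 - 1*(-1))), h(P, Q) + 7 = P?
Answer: -3080 + 385*I*√3 ≈ -3080.0 + 666.84*I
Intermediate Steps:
h(P, Q) = -7 + P
S = -2 + I*√3 (S = -2 + √(-1 + (-3 - 1*(-1))) = -2 + √(-1 + (-3 + 1)) = -2 + √(-1 - 2) = -2 + √(-3) = -2 + I*√3 ≈ -2.0 + 1.732*I)
m(j) = 1 (m(j) = -4 + (3 - 1*(-2)) = -4 + (3 + 2) = -4 + 5 = 1)
(-78 + m(-6))*((-6 + S)*h(2, 2)) = (-78 + 1)*((-6 + (-2 + I*√3))*(-7 + 2)) = -77*(-8 + I*√3)*(-5) = -77*(40 - 5*I*√3) = -3080 + 385*I*√3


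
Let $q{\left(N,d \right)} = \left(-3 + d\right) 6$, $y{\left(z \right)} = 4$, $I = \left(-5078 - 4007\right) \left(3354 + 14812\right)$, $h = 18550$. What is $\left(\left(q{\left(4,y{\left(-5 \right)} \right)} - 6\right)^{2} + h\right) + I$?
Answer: $-165019560$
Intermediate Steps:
$I = -165038110$ ($I = \left(-9085\right) 18166 = -165038110$)
$q{\left(N,d \right)} = -18 + 6 d$
$\left(\left(q{\left(4,y{\left(-5 \right)} \right)} - 6\right)^{2} + h\right) + I = \left(\left(\left(-18 + 6 \cdot 4\right) - 6\right)^{2} + 18550\right) - 165038110 = \left(\left(\left(-18 + 24\right) - 6\right)^{2} + 18550\right) - 165038110 = \left(\left(6 - 6\right)^{2} + 18550\right) - 165038110 = \left(0^{2} + 18550\right) - 165038110 = \left(0 + 18550\right) - 165038110 = 18550 - 165038110 = -165019560$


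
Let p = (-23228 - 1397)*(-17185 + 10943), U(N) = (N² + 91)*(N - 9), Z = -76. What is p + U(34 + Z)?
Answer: 153614645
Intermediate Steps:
U(N) = (-9 + N)*(91 + N²) (U(N) = (91 + N²)*(-9 + N) = (-9 + N)*(91 + N²))
p = 153709250 (p = -24625*(-6242) = 153709250)
p + U(34 + Z) = 153709250 + (-819 + (34 - 76)³ - 9*(34 - 76)² + 91*(34 - 76)) = 153709250 + (-819 + (-42)³ - 9*(-42)² + 91*(-42)) = 153709250 + (-819 - 74088 - 9*1764 - 3822) = 153709250 + (-819 - 74088 - 15876 - 3822) = 153709250 - 94605 = 153614645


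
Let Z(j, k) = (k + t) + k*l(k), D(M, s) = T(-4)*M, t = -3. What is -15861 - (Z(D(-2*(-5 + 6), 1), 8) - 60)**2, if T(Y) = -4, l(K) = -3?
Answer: -22102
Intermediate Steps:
D(M, s) = -4*M
Z(j, k) = -3 - 2*k (Z(j, k) = (k - 3) + k*(-3) = (-3 + k) - 3*k = -3 - 2*k)
-15861 - (Z(D(-2*(-5 + 6), 1), 8) - 60)**2 = -15861 - ((-3 - 2*8) - 60)**2 = -15861 - ((-3 - 16) - 60)**2 = -15861 - (-19 - 60)**2 = -15861 - 1*(-79)**2 = -15861 - 1*6241 = -15861 - 6241 = -22102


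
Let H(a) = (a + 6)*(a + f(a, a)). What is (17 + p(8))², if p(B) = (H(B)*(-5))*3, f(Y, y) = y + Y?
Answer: 25230529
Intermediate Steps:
f(Y, y) = Y + y
H(a) = 3*a*(6 + a) (H(a) = (a + 6)*(a + (a + a)) = (6 + a)*(a + 2*a) = (6 + a)*(3*a) = 3*a*(6 + a))
p(B) = -45*B*(6 + B) (p(B) = ((3*B*(6 + B))*(-5))*3 = -15*B*(6 + B)*3 = -45*B*(6 + B))
(17 + p(8))² = (17 + 45*8*(-6 - 1*8))² = (17 + 45*8*(-6 - 8))² = (17 + 45*8*(-14))² = (17 - 5040)² = (-5023)² = 25230529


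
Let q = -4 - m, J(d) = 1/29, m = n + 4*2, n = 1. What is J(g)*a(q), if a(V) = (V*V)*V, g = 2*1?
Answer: -2197/29 ≈ -75.759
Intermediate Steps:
g = 2
m = 9 (m = 1 + 4*2 = 1 + 8 = 9)
J(d) = 1/29
q = -13 (q = -4 - 1*9 = -4 - 9 = -13)
a(V) = V³ (a(V) = V²*V = V³)
J(g)*a(q) = (1/29)*(-13)³ = (1/29)*(-2197) = -2197/29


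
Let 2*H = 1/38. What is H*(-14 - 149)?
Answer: -163/76 ≈ -2.1447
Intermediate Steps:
H = 1/76 (H = (½)/38 = (½)*(1/38) = 1/76 ≈ 0.013158)
H*(-14 - 149) = (-14 - 149)/76 = (1/76)*(-163) = -163/76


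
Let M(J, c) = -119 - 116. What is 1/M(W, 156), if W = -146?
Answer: -1/235 ≈ -0.0042553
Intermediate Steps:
M(J, c) = -235
1/M(W, 156) = 1/(-235) = -1/235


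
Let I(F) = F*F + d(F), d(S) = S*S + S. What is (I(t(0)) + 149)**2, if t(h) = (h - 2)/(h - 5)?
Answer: 14010049/625 ≈ 22416.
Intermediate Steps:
t(h) = (-2 + h)/(-5 + h)
d(S) = S + S**2 (d(S) = S**2 + S = S + S**2)
I(F) = F**2 + F*(1 + F) (I(F) = F*F + F*(1 + F) = F**2 + F*(1 + F))
(I(t(0)) + 149)**2 = (((-2 + 0)/(-5 + 0))*(1 + 2*((-2 + 0)/(-5 + 0))) + 149)**2 = ((-2/(-5))*(1 + 2*(-2/(-5))) + 149)**2 = ((-1/5*(-2))*(1 + 2*(-1/5*(-2))) + 149)**2 = (2*(1 + 2*(2/5))/5 + 149)**2 = (2*(1 + 4/5)/5 + 149)**2 = ((2/5)*(9/5) + 149)**2 = (18/25 + 149)**2 = (3743/25)**2 = 14010049/625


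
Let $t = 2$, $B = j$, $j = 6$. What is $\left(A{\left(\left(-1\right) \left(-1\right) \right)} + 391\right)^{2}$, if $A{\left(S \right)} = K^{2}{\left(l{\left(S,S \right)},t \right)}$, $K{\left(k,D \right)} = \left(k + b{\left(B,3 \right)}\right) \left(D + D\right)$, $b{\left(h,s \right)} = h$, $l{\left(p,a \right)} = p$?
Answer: $1380625$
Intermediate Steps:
$B = 6$
$K{\left(k,D \right)} = 2 D \left(6 + k\right)$ ($K{\left(k,D \right)} = \left(k + 6\right) \left(D + D\right) = \left(6 + k\right) 2 D = 2 D \left(6 + k\right)$)
$A{\left(S \right)} = \left(24 + 4 S\right)^{2}$ ($A{\left(S \right)} = \left(2 \cdot 2 \left(6 + S\right)\right)^{2} = \left(24 + 4 S\right)^{2}$)
$\left(A{\left(\left(-1\right) \left(-1\right) \right)} + 391\right)^{2} = \left(16 \left(6 - -1\right)^{2} + 391\right)^{2} = \left(16 \left(6 + 1\right)^{2} + 391\right)^{2} = \left(16 \cdot 7^{2} + 391\right)^{2} = \left(16 \cdot 49 + 391\right)^{2} = \left(784 + 391\right)^{2} = 1175^{2} = 1380625$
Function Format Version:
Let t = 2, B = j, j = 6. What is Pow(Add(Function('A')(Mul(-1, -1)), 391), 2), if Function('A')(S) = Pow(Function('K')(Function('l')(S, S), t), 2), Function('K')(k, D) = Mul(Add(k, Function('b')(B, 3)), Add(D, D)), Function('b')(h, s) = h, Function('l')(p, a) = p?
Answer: 1380625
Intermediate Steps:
B = 6
Function('K')(k, D) = Mul(2, D, Add(6, k)) (Function('K')(k, D) = Mul(Add(k, 6), Add(D, D)) = Mul(Add(6, k), Mul(2, D)) = Mul(2, D, Add(6, k)))
Function('A')(S) = Pow(Add(24, Mul(4, S)), 2) (Function('A')(S) = Pow(Mul(2, 2, Add(6, S)), 2) = Pow(Add(24, Mul(4, S)), 2))
Pow(Add(Function('A')(Mul(-1, -1)), 391), 2) = Pow(Add(Mul(16, Pow(Add(6, Mul(-1, -1)), 2)), 391), 2) = Pow(Add(Mul(16, Pow(Add(6, 1), 2)), 391), 2) = Pow(Add(Mul(16, Pow(7, 2)), 391), 2) = Pow(Add(Mul(16, 49), 391), 2) = Pow(Add(784, 391), 2) = Pow(1175, 2) = 1380625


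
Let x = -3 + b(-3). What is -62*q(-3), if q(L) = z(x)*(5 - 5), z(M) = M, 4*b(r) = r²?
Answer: 0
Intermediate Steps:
b(r) = r²/4
x = -¾ (x = -3 + (¼)*(-3)² = -3 + (¼)*9 = -3 + 9/4 = -¾ ≈ -0.75000)
q(L) = 0 (q(L) = -3*(5 - 5)/4 = -¾*0 = 0)
-62*q(-3) = -62*0 = 0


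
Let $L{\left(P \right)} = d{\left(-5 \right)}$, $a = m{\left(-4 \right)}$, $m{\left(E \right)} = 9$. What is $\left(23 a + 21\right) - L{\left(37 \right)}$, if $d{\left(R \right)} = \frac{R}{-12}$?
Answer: $\frac{2731}{12} \approx 227.58$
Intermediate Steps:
$a = 9$
$d{\left(R \right)} = - \frac{R}{12}$ ($d{\left(R \right)} = R \left(- \frac{1}{12}\right) = - \frac{R}{12}$)
$L{\left(P \right)} = \frac{5}{12}$ ($L{\left(P \right)} = \left(- \frac{1}{12}\right) \left(-5\right) = \frac{5}{12}$)
$\left(23 a + 21\right) - L{\left(37 \right)} = \left(23 \cdot 9 + 21\right) - \frac{5}{12} = \left(207 + 21\right) - \frac{5}{12} = 228 - \frac{5}{12} = \frac{2731}{12}$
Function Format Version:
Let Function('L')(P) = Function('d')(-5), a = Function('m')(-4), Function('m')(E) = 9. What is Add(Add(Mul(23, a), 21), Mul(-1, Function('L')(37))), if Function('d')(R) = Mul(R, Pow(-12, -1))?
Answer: Rational(2731, 12) ≈ 227.58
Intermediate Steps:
a = 9
Function('d')(R) = Mul(Rational(-1, 12), R) (Function('d')(R) = Mul(R, Rational(-1, 12)) = Mul(Rational(-1, 12), R))
Function('L')(P) = Rational(5, 12) (Function('L')(P) = Mul(Rational(-1, 12), -5) = Rational(5, 12))
Add(Add(Mul(23, a), 21), Mul(-1, Function('L')(37))) = Add(Add(Mul(23, 9), 21), Mul(-1, Rational(5, 12))) = Add(Add(207, 21), Rational(-5, 12)) = Add(228, Rational(-5, 12)) = Rational(2731, 12)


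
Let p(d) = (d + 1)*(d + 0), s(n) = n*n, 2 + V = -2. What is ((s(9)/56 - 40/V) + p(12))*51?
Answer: 478227/56 ≈ 8539.8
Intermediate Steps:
V = -4 (V = -2 - 2 = -4)
s(n) = n**2
p(d) = d*(1 + d) (p(d) = (1 + d)*d = d*(1 + d))
((s(9)/56 - 40/V) + p(12))*51 = ((9**2/56 - 40/(-4)) + 12*(1 + 12))*51 = ((81*(1/56) - 40*(-1/4)) + 12*13)*51 = ((81/56 + 10) + 156)*51 = (641/56 + 156)*51 = (9377/56)*51 = 478227/56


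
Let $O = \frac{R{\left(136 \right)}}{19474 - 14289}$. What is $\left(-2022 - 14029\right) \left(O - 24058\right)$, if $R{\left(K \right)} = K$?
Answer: $\frac{117777133782}{305} \approx 3.8615 \cdot 10^{8}$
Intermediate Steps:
$O = \frac{8}{305}$ ($O = \frac{136}{19474 - 14289} = \frac{136}{5185} = 136 \cdot \frac{1}{5185} = \frac{8}{305} \approx 0.02623$)
$\left(-2022 - 14029\right) \left(O - 24058\right) = \left(-2022 - 14029\right) \left(\frac{8}{305} - 24058\right) = \left(-16051\right) \left(- \frac{7337682}{305}\right) = \frac{117777133782}{305}$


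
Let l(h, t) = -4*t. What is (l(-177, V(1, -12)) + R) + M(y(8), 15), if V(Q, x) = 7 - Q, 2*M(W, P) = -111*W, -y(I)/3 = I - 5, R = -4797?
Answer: -8643/2 ≈ -4321.5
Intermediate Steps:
y(I) = 15 - 3*I (y(I) = -3*(I - 5) = -3*(-5 + I) = 15 - 3*I)
M(W, P) = -111*W/2 (M(W, P) = (-111*W)/2 = -111*W/2)
(l(-177, V(1, -12)) + R) + M(y(8), 15) = (-4*(7 - 1*1) - 4797) - 111*(15 - 3*8)/2 = (-4*(7 - 1) - 4797) - 111*(15 - 24)/2 = (-4*6 - 4797) - 111/2*(-9) = (-24 - 4797) + 999/2 = -4821 + 999/2 = -8643/2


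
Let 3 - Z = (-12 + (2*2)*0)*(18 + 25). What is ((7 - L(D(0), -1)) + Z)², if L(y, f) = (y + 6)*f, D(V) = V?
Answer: 283024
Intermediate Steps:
L(y, f) = f*(6 + y) (L(y, f) = (6 + y)*f = f*(6 + y))
Z = 519 (Z = 3 - (-12 + (2*2)*0)*(18 + 25) = 3 - (-12 + 4*0)*43 = 3 - (-12 + 0)*43 = 3 - (-12)*43 = 3 - 1*(-516) = 3 + 516 = 519)
((7 - L(D(0), -1)) + Z)² = ((7 - (-1)*(6 + 0)) + 519)² = ((7 - (-1)*6) + 519)² = ((7 - 1*(-6)) + 519)² = ((7 + 6) + 519)² = (13 + 519)² = 532² = 283024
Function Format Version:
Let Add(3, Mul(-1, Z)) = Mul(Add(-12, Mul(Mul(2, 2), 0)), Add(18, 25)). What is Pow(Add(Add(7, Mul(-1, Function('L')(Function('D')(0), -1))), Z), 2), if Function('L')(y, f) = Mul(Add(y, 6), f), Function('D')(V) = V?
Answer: 283024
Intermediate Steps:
Function('L')(y, f) = Mul(f, Add(6, y)) (Function('L')(y, f) = Mul(Add(6, y), f) = Mul(f, Add(6, y)))
Z = 519 (Z = Add(3, Mul(-1, Mul(Add(-12, Mul(Mul(2, 2), 0)), Add(18, 25)))) = Add(3, Mul(-1, Mul(Add(-12, Mul(4, 0)), 43))) = Add(3, Mul(-1, Mul(Add(-12, 0), 43))) = Add(3, Mul(-1, Mul(-12, 43))) = Add(3, Mul(-1, -516)) = Add(3, 516) = 519)
Pow(Add(Add(7, Mul(-1, Function('L')(Function('D')(0), -1))), Z), 2) = Pow(Add(Add(7, Mul(-1, Mul(-1, Add(6, 0)))), 519), 2) = Pow(Add(Add(7, Mul(-1, Mul(-1, 6))), 519), 2) = Pow(Add(Add(7, Mul(-1, -6)), 519), 2) = Pow(Add(Add(7, 6), 519), 2) = Pow(Add(13, 519), 2) = Pow(532, 2) = 283024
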